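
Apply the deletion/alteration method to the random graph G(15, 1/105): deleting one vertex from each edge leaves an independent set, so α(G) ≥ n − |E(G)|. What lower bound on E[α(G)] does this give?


E[|E(G)|] = C(15, 2)·p = 105 · (1/105) = 1.
E[α(G)] ≥ n − E[|E(G)|] = 15 − 1 = 14.
Numerically: ≈ 14.00000.
(This is only a lower bound; the true E[α(G)] may be larger.)

E[α(G)] ≥ 14 ≈ 14.00000.


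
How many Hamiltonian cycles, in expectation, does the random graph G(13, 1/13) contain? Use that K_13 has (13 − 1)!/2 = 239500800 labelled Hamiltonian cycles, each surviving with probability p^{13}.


K_13 has (13 − 1)!/2 = 239500800 labelled Hamiltonian cycles.
For each such Hamiltonian cycle H, let X_H = 1 if all 13 edges of H are present in G. Then P[X_H = 1] = p^{13} = (1/13)^{13} = 1/302875106592253.
By linearity: E[X] = Σ_H E[X_H] = 239500800 · p^{13} = 239500800 · 1/302875106592253 = 239500800/302875106592253.
Numerically: E[X] ≈ 7.90758e-07.

E[X] = 239500800 · (1/13)^{13} = 239500800/302875106592253 ≈ 7.90758e-07.


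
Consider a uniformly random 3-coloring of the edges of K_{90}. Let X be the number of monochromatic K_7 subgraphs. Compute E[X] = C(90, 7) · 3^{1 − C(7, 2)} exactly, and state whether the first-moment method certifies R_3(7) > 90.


E[X] = C(90, 7) · 3^{1 − 21} = 7471375560 · 3^{−20} = 7471375560/3486784401.
As a reduced fraction: E[X] = 830152840/387420489 ≈ 2.142770.
Is E[X] < 1? NO.
Since E[X] ≥ 1, the first-moment bound is inconclusive at n = 90; it does NOT by itself certify R_3(7) > 90.

E[X] = 830152840/387420489 ≈ 2.142770; E[X] ≥ 1; first-moment method inconclusive here.


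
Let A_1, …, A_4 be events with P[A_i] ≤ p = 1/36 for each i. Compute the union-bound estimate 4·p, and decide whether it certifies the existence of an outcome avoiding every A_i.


Union bound: P[∪_{i=1}^{4} A_i] ≤ Σ_i P[A_i] ≤ 4·p = 4·(1/36) = 1/9.
Numerically: 1/9 ≈ 0.11111.
Is 1/9 < 1? YES.
Since P[∪ A_i] ≤ 1/9 < 1, the complement has P[∩ A_i^c] ≥ 1 − 1/9 = 8/9 > 0, so some outcome avoids every A_i.

4·p = 1/9 ≈ 0.11111; existence CERTIFIED by the union bound.


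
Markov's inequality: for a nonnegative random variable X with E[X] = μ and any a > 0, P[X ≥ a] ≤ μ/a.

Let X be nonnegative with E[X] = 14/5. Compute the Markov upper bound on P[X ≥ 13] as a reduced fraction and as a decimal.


μ = E[X] = 14/5, a = 13.
Markov: P[X ≥ 13] ≤ μ/a = (14/5)/13 = 14/65.
Numerically: ≈ 0.2154.
(Since a = 13 > μ = 2.8000, the bound 14/65 is < 1 and informative.)

P[X ≥ 13] ≤ 14/65 ≈ 0.2154.


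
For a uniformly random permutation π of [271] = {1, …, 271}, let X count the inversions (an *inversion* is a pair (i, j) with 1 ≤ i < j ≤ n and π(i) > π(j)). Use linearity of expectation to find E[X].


Write X = Σ X_I over the C(271, 2) = 36585 pairs i < j, with X_I the indicator of one inversion.
There are 36585 indicators.
For each fixed pair i < j, the values π(i) and π(j) are two distinct elements of {1, …, 271} in uniformly random order; by symmetry P[π(i) > π(j)] = 1/2.
By linearity: E[X] = 36585 · (1/2) = C(271, 2) · (1/2) = 36585/2 = 36585/2 ≈ 18292.500.

E[X] = 36585/2 = 18292.500.


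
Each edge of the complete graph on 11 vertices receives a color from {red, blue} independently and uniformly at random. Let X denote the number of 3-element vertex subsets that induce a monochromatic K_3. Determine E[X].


Let X = Σ_S X_S over the C(11, 3) = 165 subsets S of size 3, where X_S = 1 if the K_3 on S is monochromatic.
For a fixed S, the K_3 on S has C(3, 2) = 3 edges. P[all 3 edges red] = (1/2)^3, and likewise for blue, so P[monochromatic] = 2·(1/2)^3 = 2^{1 − 3} = 1/4.
Summing: E[X] = C(11, 3) · 2^{1 − 3} = 165 · 1/4 = 165/4.
Numerically: E[X] ≈ 41.2500.

E[X] = C(11,3)·2^(1−C(3,2)) = 165/4 ≈ 41.2500.


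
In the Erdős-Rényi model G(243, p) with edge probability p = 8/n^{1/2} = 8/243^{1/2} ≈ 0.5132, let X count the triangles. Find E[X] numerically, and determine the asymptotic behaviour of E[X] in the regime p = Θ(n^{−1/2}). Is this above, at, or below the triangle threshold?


Number of potential triangles: C(243, 3) = 2362041.
Each occurs with probability p³ ≈ (0.5132)³ ≈ 1.351638e-01.
By linearity: E[X] = C(243, 3)·p³ ≈ 2362041 · 1.351638e-01 ≈ 319262.5531.
Since α = 1/2 < 1, p = c/n^{1/2} ≫ 1/n is above the triangle threshold p ~ 1/n. Asymptotically E[X] ~ (c³/6)·n^{3(1−α)} = (8³/6)·n^{1.5} → ∞; triangles are abundant w.h.p.

E[X] ≈ 319262.5531; in regime p = Θ(1/n^{1/2}) E[X] diverges (above the triangle threshold p ~ 1/n).


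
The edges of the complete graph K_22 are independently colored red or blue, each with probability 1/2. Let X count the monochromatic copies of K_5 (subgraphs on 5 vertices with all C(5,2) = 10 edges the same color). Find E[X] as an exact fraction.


Let X = Σ_S X_S over the C(22, 5) = 26334 subsets S of size 5, where X_S = 1 if the K_5 on S is monochromatic.
For a fixed S, the K_5 on S has C(5, 2) = 10 edges. P[all 10 edges red] = (1/2)^10, and likewise for blue, so P[monochromatic] = 2·(1/2)^10 = 2^{1 − 10} = 1/512.
By linearity of expectation: E[X] = C(22, 5) · 2^{1 − 10} = 26334 · 1/512 = 13167/256.
Numerically: E[X] ≈ 51.4336.

E[X] = C(22,5)·2^(1−C(5,2)) = 13167/256 ≈ 51.4336.


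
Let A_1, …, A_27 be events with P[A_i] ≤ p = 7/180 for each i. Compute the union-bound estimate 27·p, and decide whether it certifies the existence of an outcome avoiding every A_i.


Union bound: P[∪_{i=1}^{27} A_i] ≤ Σ_i P[A_i] ≤ 27·p = 27·(7/180) = 21/20.
Numerically: 21/20 ≈ 1.05000.
Is 21/20 < 1? NO.
Since the bound 21/20 is ≥ 1, the union bound is uninformative here; it does NOT by itself certify existence.

27·p = 21/20 ≈ 1.05000; existence NOT certified by the union bound.


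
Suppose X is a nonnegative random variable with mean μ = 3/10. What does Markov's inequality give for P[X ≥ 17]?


μ = E[X] = 3/10, a = 17.
Markov: P[X ≥ 17] ≤ μ/a = (3/10)/17 = 3/170.
Numerically: ≈ 0.018.
(Since a = 17 > μ = 0.300, the bound 3/170 is < 1 and informative.)

P[X ≥ 17] ≤ 3/170 ≈ 0.018.


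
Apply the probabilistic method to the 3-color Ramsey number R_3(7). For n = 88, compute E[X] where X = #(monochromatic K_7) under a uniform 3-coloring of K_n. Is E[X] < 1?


E[X] = C(88, 7) · 3^{1 − 21} = 6348337336 · 3^{−20} = 6348337336/3486784401.
As a reduced fraction: E[X] = 6348337336/3486784401 ≈ 1.820685.
Is E[X] < 1? NO.
Since E[X] ≥ 1, the first-moment bound is inconclusive at n = 88; it does NOT by itself certify R_3(7) > 88.

E[X] = 6348337336/3486784401 ≈ 1.820685; E[X] ≥ 1; first-moment method inconclusive here.


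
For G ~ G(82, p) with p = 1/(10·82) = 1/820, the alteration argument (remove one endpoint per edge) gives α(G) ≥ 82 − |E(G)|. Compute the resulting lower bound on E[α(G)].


E[|E(G)|] = C(82, 2)·p = 3321 · (1/820) = 81/20.
E[α(G)] ≥ n − E[|E(G)|] = 82 − 81/20 = 1559/20.
Numerically: ≈ 77.9500.
(This is only a lower bound; the true E[α(G)] may be larger.)

E[α(G)] ≥ 1559/20 ≈ 77.9500.


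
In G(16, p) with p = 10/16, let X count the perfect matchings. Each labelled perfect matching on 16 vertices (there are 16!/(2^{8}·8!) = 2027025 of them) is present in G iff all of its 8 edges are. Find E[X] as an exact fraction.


K_16 has 16!/(2^{8}·8!) = 2027025 labelled perfect matchings.
For each such perfect matching H, let X_H = 1 if all 8 edges of H are present in G. Then P[X_H = 1] = p^{8} = (5/8)^{8} = 390625/16777216.
Summing the indicators: E[X] = Σ_H E[X_H] = 2027025 · p^{8} = 2027025 · 390625/16777216 = 791806640625/16777216.
Numerically: E[X] ≈ 47195.4.

E[X] = 2027025 · (5/8)^{8} = 791806640625/16777216 ≈ 47195.4.


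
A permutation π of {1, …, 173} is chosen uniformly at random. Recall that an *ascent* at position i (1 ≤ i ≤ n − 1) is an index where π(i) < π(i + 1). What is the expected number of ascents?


Write X = Σ X_I over i = 1, …, 172, with X_I the indicator of one ascent.
There are 172 indicators.
For each fixed i, the pair (π(i), π(i+1)) is a uniformly random ordered pair of distinct values from {1, …, 173}; by symmetry P[π(i) < π(i+1)] = 1/2.
By linearity: E[X] = 172 · (1/2) = (173 − 1) · (1/2) = 86 ≈ 86.000000.

E[X] = 86 = 86.000000.


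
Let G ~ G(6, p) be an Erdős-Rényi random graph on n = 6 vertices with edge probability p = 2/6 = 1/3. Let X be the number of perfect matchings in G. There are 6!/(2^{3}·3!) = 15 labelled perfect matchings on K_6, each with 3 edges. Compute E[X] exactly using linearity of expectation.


K_6 has 6!/(2^{3}·3!) = 15 labelled perfect matchings.
For each such perfect matching H, let X_H = 1 if all 3 edges of H are present in G. Then P[X_H = 1] = p^{3} = (1/3)^{3} = 1/27.
Summing the indicators: E[X] = Σ_H E[X_H] = 15 · p^{3} = 15 · 1/27 = 5/9.
Numerically: E[X] ≈ 0.556.

E[X] = 15 · (1/3)^{3} = 5/9 ≈ 0.556.


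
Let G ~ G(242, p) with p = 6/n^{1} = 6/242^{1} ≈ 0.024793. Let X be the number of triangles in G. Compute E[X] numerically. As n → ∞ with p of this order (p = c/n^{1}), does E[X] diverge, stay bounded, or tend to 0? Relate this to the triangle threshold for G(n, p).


Number of potential triangles: C(242, 3) = 2332880.
Each occurs with probability p³ ≈ (0.024793)³ ≈ 1.5240796e-05.
By linearity: E[X] = C(242, 3)·p³ ≈ 2332880 · 1.5240796e-05 ≈ 35.55495.
Here α = 1, so p = 6/n is exactly at the triangle threshold p ~ 1/n. Asymptotically E[X] → c³/6 = 6³/6 = 36 ≈ 36.00000, a bounded constant. In this regime the triangle count is asymptotically Poisson(c³/6).

E[X] ≈ 35.55495; in regime p = Θ(1/n^{1}) E[X] stays bounded (at the triangle threshold p ~ 1/n).


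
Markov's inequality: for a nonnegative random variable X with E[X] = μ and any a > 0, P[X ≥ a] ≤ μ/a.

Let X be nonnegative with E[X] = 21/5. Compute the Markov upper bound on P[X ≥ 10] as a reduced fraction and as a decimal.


μ = E[X] = 21/5, a = 10.
Markov: P[X ≥ 10] ≤ μ/a = (21/5)/10 = 21/50.
Numerically: ≈ 0.420000.
(Since a = 10 > μ = 4.200000, the bound 21/50 is < 1 and informative.)

P[X ≥ 10] ≤ 21/50 ≈ 0.420000.


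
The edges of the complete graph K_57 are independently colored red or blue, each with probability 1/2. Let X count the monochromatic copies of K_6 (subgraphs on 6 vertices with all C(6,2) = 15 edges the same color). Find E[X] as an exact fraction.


Let X = Σ_S X_S over the C(57, 6) = 36288252 subsets S of size 6, where X_S = 1 if the K_6 on S is monochromatic.
For a fixed S, the K_6 on S has C(6, 2) = 15 edges. P[all 15 edges red] = (1/2)^15, and likewise for blue, so P[monochromatic] = 2·(1/2)^15 = 2^{1 − 15} = 1/16384.
By linearity: E[X] = C(57, 6) · 2^{1 − 15} = 36288252 · 1/16384 = 9072063/4096.
Numerically: E[X] ≈ 2214.85913.

E[X] = C(57,6)·2^(1−C(6,2)) = 9072063/4096 ≈ 2214.85913.


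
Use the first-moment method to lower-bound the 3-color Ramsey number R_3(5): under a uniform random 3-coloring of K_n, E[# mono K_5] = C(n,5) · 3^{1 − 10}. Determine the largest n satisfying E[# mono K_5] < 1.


We need C(n, 5) · 3^{1 − 10} < 1, i.e. C(n, 5) < 3^{10 − 1} = 19683.
Check values of n near the boundary:
  n = 15: C(15, 5) = 3003; 3003 < 19683? YES
  n = 16: C(16, 5) = 4368; 4368 < 19683? YES
  n = 17: C(17, 5) = 6188; 6188 < 19683? YES
  n = 18: C(18, 5) = 8568; 8568 < 19683? YES
  n = 19: C(19, 5) = 11628; 11628 < 19683? YES
  n = 20: C(20, 5) = 15504; 15504 < 19683? YES
  n = 21: C(21, 5) = 20349; 20349 < 19683? NO
  n = 22: C(22, 5) = 26334; 26334 < 19683? NO
The largest n with C(n, 5) < 19683 is n = 20 (where E[X] = 5168/6561 ≈ 0.7877). Hence R_3(5) > 20, i.e. R_3(5) ≥ 21.

Largest n = 20; hence R_3(5) > 20.


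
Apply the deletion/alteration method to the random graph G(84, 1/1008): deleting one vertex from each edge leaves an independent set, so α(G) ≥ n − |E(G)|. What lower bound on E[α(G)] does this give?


E[|E(G)|] = C(84, 2)·p = 3486 · (1/1008) = 83/24.
E[α(G)] ≥ n − E[|E(G)|] = 84 − 83/24 = 1933/24.
Numerically: ≈ 80.5417.
(This is only a lower bound; the true E[α(G)] may be larger.)

E[α(G)] ≥ 1933/24 ≈ 80.5417.


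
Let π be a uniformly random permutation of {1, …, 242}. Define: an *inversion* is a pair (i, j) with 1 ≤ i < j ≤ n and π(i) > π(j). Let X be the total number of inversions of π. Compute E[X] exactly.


Write X = Σ X_I over the C(242, 2) = 29161 pairs i < j, with X_I the indicator of one inversion.
There are 29161 indicators.
For each fixed pair i < j, the values π(i) and π(j) are two distinct elements of {1, …, 242} in uniformly random order; by symmetry P[π(i) > π(j)] = 1/2.
By linearity: E[X] = 29161 · (1/2) = C(242, 2) · (1/2) = 29161/2 = 29161/2 ≈ 14580.500000.

E[X] = 29161/2 = 14580.500000.


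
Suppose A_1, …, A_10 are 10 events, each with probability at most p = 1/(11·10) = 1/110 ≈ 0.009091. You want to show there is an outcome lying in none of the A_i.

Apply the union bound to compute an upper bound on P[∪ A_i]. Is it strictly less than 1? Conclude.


Union bound: P[∪_{i=1}^{10} A_i] ≤ Σ_i P[A_i] ≤ 10·p = 10·(1/110) = 1/11.
Numerically: 1/11 ≈ 0.090909.
Is 1/11 < 1? YES.
Since P[∪ A_i] ≤ 1/11 < 1, the complement has P[∩ A_i^c] ≥ 1 − 1/11 = 10/11 > 0, so some outcome avoids every A_i.

10·p = 1/11 ≈ 0.090909; existence CERTIFIED by the union bound.


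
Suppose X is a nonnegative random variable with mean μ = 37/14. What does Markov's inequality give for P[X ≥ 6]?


μ = E[X] = 37/14, a = 6.
Markov: P[X ≥ 6] ≤ μ/a = (37/14)/6 = 37/84.
Numerically: ≈ 0.4405.
(Since a = 6 > μ = 2.6429, the bound 37/84 is < 1 and informative.)

P[X ≥ 6] ≤ 37/84 ≈ 0.4405.


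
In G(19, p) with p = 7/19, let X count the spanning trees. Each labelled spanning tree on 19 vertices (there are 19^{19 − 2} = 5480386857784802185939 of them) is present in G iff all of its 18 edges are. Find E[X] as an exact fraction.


K_19 has 19^{19 − 2} = 5480386857784802185939 labelled spanning trees.
For each such spanning tree H, let X_H = 1 if all 18 edges of H are present in G. Then P[X_H = 1] = p^{18} = (7/19)^{18} = 1628413597910449/104127350297911241532841.
By linearity: E[X] = Σ_H E[X_H] = 5480386857784802185939 · p^{18} = 5480386857784802185939 · 1628413597910449/104127350297911241532841 = 1628413597910449/19.
Numerically: E[X] ≈ 8.57e+13.

E[X] = 5480386857784802185939 · (7/19)^{18} = 1628413597910449/19 ≈ 8.57e+13.


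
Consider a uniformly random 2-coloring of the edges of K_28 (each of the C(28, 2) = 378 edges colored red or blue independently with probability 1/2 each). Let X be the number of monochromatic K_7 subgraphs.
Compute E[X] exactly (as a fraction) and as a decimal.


Let X = Σ_S X_S over the C(28, 7) = 1184040 subsets S of size 7, where X_S = 1 if the K_7 on S is monochromatic.
For a fixed S, the K_7 on S has C(7, 2) = 21 edges. P[all 21 edges red] = (1/2)^21, and likewise for blue, so P[monochromatic] = 2·(1/2)^21 = 2^{1 − 21} = 1/1048576.
By linearity: E[X] = C(28, 7) · 2^{1 − 21} = 1184040 · 1/1048576 = 148005/131072.
Numerically: E[X] ≈ 1.129189.

E[X] = C(28,7)·2^(1−C(7,2)) = 148005/131072 ≈ 1.129189.


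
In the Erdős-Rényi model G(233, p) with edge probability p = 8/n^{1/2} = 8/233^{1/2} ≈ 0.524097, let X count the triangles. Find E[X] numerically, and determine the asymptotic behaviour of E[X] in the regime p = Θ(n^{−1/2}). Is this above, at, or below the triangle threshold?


Number of potential triangles: C(233, 3) = 2081156.
Each occurs with probability p³ ≈ (0.524097)³ ≈ 1.43958091e-01.
By linearity: E[X] = C(233, 3)·p³ ≈ 2081156 · 1.43958091e-01 ≈ 299599.245186.
Since α = 1/2 < 1, p = c/n^{1/2} ≫ 1/n is above the triangle threshold p ~ 1/n. Asymptotically E[X] ~ (c³/6)·n^{3(1−α)} = (8³/6)·n^{1.5} → ∞; triangles are abundant w.h.p.

E[X] ≈ 299599.245186; in regime p = Θ(1/n^{1/2}) E[X] diverges (above the triangle threshold p ~ 1/n).


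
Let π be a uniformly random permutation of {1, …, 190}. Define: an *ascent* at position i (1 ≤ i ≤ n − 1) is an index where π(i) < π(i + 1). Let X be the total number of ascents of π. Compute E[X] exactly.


Write X = Σ X_I over i = 1, …, 189, with X_I the indicator of one ascent.
There are 189 indicators.
For each fixed i, the pair (π(i), π(i+1)) is a uniformly random ordered pair of distinct values from {1, …, 190}; by symmetry P[π(i) < π(i+1)] = 1/2.
By linearity: E[X] = 189 · (1/2) = (190 − 1) · (1/2) = 189/2 ≈ 94.500.

E[X] = 189/2 = 94.500.


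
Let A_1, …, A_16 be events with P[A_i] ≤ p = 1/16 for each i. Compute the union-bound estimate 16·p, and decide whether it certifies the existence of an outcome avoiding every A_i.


Union bound: P[∪_{i=1}^{16} A_i] ≤ Σ_i P[A_i] ≤ 16·p = 16·(1/16) = 1.
Numerically: 1 ≈ 1.0000000.
Is 1 < 1? NO.
Since the bound 1 is ≥ 1, the union bound is uninformative here; it does NOT by itself certify existence.

16·p = 1 ≈ 1.0000000; existence NOT certified by the union bound.


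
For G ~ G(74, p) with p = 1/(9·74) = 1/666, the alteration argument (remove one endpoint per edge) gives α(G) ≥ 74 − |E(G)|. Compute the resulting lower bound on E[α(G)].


E[|E(G)|] = C(74, 2)·p = 2701 · (1/666) = 73/18.
E[α(G)] ≥ n − E[|E(G)|] = 74 − 73/18 = 1259/18.
Numerically: ≈ 69.94444.
(This is only a lower bound; the true E[α(G)] may be larger.)

E[α(G)] ≥ 1259/18 ≈ 69.94444.


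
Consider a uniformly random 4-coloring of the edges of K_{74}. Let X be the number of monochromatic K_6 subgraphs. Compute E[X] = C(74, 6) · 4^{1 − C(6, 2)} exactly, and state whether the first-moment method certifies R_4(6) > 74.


E[X] = C(74, 6) · 4^{1 − 15} = 185250786 · 4^{−14} = 185250786/268435456.
As a reduced fraction: E[X] = 92625393/134217728 ≈ 0.690113.
Is E[X] < 1? YES.
Since E[X] < 1, there exists a 4-coloring of K_{74} with no monochromatic K_6; hence R_4(6) > 74.

E[X] = 92625393/134217728 ≈ 0.690113; E[X] < 1, so R_4(6) > 74.


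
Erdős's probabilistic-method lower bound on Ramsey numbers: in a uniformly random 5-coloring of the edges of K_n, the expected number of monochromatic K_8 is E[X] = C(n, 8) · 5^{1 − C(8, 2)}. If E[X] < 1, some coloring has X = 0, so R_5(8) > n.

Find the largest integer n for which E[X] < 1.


We need C(n, 8) · 5^{1 − 28} < 1, i.e. C(n, 8) < 5^{28 − 1} = 7450580596923828125.
Check values of n near the boundary:
  n = 858: C(858, 8) = 7049584530256467771; 7049584530256467771 < 7450580596923828125? YES
  n = 859: C(859, 8) = 7115855595170747139; 7115855595170747139 < 7450580596923828125? YES
  n = 860: C(860, 8) = 7182671140665308145; 7182671140665308145 < 7450580596923828125? YES
  n = 861: C(861, 8) = 7250034996615275865; 7250034996615275865 < 7450580596923828125? YES
  n = 862: C(862, 8) = 7317951015318931845; 7317951015318931845 < 7450580596923828125? YES
  n = 863: C(863, 8) = 7386423071602617757; 7386423071602617757 < 7450580596923828125? YES
  n = 864: C(864, 8) = 7455455062926006708; 7455455062926006708 < 7450580596923828125? NO
  n = 865: C(865, 8) = 7525050909487743060; 7525050909487743060 < 7450580596923828125? NO
The largest n with C(n, 8) < 7450580596923828125 is n = 863 (where E[X] = 7386423071602617757/7450580596923828125 ≈ 0.991389). Hence R_5(8) > 863, i.e. R_5(8) ≥ 864.

Largest n = 863; hence R_5(8) > 863.


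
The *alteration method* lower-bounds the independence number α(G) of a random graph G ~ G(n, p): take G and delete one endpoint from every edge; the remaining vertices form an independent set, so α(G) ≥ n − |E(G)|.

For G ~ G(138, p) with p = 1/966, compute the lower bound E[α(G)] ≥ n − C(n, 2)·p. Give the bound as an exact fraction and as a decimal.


E[|E(G)|] = C(138, 2)·p = 9453 · (1/966) = 137/14.
E[α(G)] ≥ n − E[|E(G)|] = 138 − 137/14 = 1795/14.
Numerically: ≈ 128.21429.
(This is only a lower bound; the true E[α(G)] may be larger.)

E[α(G)] ≥ 1795/14 ≈ 128.21429.


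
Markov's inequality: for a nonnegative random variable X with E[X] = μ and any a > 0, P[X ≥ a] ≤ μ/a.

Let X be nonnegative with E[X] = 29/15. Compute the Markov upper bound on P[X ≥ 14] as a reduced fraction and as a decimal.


μ = E[X] = 29/15, a = 14.
Markov: P[X ≥ 14] ≤ μ/a = (29/15)/14 = 29/210.
Numerically: ≈ 0.138.
(Since a = 14 > μ = 1.933, the bound 29/210 is < 1 and informative.)

P[X ≥ 14] ≤ 29/210 ≈ 0.138.


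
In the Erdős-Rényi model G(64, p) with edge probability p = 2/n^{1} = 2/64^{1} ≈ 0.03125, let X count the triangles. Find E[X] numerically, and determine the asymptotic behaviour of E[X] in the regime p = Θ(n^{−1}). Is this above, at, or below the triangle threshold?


Number of potential triangles: C(64, 3) = 41664.
Each occurs with probability p³ ≈ (0.03125)³ ≈ 3.051758e-05.
By linearity: E[X] = C(64, 3)·p³ ≈ 41664 · 3.051758e-05 ≈ 1.2715.
Here α = 1, so p = 2/n is exactly at the triangle threshold p ~ 1/n. Asymptotically E[X] → c³/6 = 2³/6 = 4/3 ≈ 1.3333, a bounded constant. In this regime the triangle count is asymptotically Poisson(c³/6).

E[X] ≈ 1.2715; in regime p = Θ(1/n^{1}) E[X] stays bounded (at the triangle threshold p ~ 1/n).


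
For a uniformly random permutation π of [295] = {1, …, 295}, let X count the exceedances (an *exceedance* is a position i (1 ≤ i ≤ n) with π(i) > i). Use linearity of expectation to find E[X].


Write X = Σ_{i=1}^{295} X_i, where X_i = 1_{π(i) > i}.
For each fixed i, π(i) is uniform over {1, …, 295} (marginal of a uniform permutation), so P[π(i) > i] = (n − i)/n. Summing: Σ_{i=1}^{295} (n − i)/n = (0 + 1 + … + 294)/295 = 295(295 − 1)/(2·295) = (295 − 1)/2.
Hence E[X] = Σ_{i=1}^{295} (295 − i)/295 = 147 ≈ 147.000.

E[X] = 147 = 147.000.


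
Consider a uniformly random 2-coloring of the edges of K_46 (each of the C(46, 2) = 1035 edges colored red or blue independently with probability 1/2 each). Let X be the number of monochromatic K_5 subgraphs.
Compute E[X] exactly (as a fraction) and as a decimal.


Let X = Σ_S X_S over the C(46, 5) = 1370754 subsets S of size 5, where X_S = 1 if the K_5 on S is monochromatic.
For a fixed S, the K_5 on S has C(5, 2) = 10 edges. P[all 10 edges red] = (1/2)^10, and likewise for blue, so P[monochromatic] = 2·(1/2)^10 = 2^{1 − 10} = 1/512.
By linearity: E[X] = C(46, 5) · 2^{1 − 10} = 1370754 · 1/512 = 685377/256.
Numerically: E[X] ≈ 2677.2539.

E[X] = C(46,5)·2^(1−C(5,2)) = 685377/256 ≈ 2677.2539.


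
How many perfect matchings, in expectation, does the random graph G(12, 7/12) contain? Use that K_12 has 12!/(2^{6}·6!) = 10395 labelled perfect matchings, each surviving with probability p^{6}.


K_12 has 12!/(2^{6}·6!) = 10395 labelled perfect matchings.
For each such perfect matching H, let X_H = 1 if all 6 edges of H are present in G. Then P[X_H = 1] = p^{6} = (7/12)^{6} = 117649/2985984.
By linearity of expectation: E[X] = Σ_H E[X_H] = 10395 · p^{6} = 10395 · 117649/2985984 = 45294865/110592.
Numerically: E[X] ≈ 409.567.

E[X] = 10395 · (7/12)^{6} = 45294865/110592 ≈ 409.567.


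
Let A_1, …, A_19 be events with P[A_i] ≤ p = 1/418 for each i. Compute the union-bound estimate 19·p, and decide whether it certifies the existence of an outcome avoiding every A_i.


Union bound: P[∪_{i=1}^{19} A_i] ≤ Σ_i P[A_i] ≤ 19·p = 19·(1/418) = 1/22.
Numerically: 1/22 ≈ 0.045.
Is 1/22 < 1? YES.
Since P[∪ A_i] ≤ 1/22 < 1, the complement has P[∩ A_i^c] ≥ 1 − 1/22 = 21/22 > 0, so some outcome avoids every A_i.

19·p = 1/22 ≈ 0.045; existence CERTIFIED by the union bound.


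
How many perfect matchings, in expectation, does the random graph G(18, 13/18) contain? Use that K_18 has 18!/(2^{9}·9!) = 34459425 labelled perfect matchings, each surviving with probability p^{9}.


K_18 has 18!/(2^{9}·9!) = 34459425 labelled perfect matchings.
For each such perfect matching H, let X_H = 1 if all 9 edges of H are present in G. Then P[X_H = 1] = p^{9} = (13/18)^{9} = 10604499373/198359290368.
Summing the indicators: E[X] = Σ_H E[X_H] = 34459425 · p^{9} = 34459425 · 10604499373/198359290368 = 4511419145758525/2448880128.
Numerically: E[X] ≈ 1.84224e+06.

E[X] = 34459425 · (13/18)^{9} = 4511419145758525/2448880128 ≈ 1.84224e+06.


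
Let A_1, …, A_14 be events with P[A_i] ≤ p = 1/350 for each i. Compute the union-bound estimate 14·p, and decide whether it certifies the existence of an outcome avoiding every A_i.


Union bound: P[∪_{i=1}^{14} A_i] ≤ Σ_i P[A_i] ≤ 14·p = 14·(1/350) = 1/25.
Numerically: 1/25 ≈ 0.040.
Is 1/25 < 1? YES.
Since P[∪ A_i] ≤ 1/25 < 1, the complement has P[∩ A_i^c] ≥ 1 − 1/25 = 24/25 > 0, so some outcome avoids every A_i.

14·p = 1/25 ≈ 0.040; existence CERTIFIED by the union bound.


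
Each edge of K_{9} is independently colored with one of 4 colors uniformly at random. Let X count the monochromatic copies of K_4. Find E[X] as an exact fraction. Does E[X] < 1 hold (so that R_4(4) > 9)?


E[X] = C(9, 4) · 4^{1 − 6} = 126 · 4^{−5} = 126/1024.
As a reduced fraction: E[X] = 63/512 ≈ 0.123047.
Is E[X] < 1? YES.
Since E[X] < 1, there exists a 4-coloring of K_{9} with no monochromatic K_4; hence R_4(4) > 9.

E[X] = 63/512 ≈ 0.123047; E[X] < 1, so R_4(4) > 9.


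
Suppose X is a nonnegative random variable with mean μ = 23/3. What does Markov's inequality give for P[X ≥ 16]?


μ = E[X] = 23/3, a = 16.
Markov: P[X ≥ 16] ≤ μ/a = (23/3)/16 = 23/48.
Numerically: ≈ 0.47917.
(Since a = 16 > μ = 7.66667, the bound 23/48 is < 1 and informative.)

P[X ≥ 16] ≤ 23/48 ≈ 0.47917.


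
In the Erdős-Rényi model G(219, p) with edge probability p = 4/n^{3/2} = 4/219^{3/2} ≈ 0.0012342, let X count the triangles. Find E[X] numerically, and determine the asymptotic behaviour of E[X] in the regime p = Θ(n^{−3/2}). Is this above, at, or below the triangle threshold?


Number of potential triangles: C(219, 3) = 1726669.
Each occurs with probability p³ ≈ (0.0012342)³ ≈ 1.8801022e-09.
By linearity: E[X] = C(219, 3)·p³ ≈ 1726669 · 1.8801022e-09 ≈ 0.00325.
Since α = 3/2 > 1, p = c/n^{3/2} = o(1/n) is below the triangle threshold p ~ 1/n. Asymptotically E[X] ~ (c³/6)·n^{3(1−α)} = (4³/6)·n^{-1.5} → 0, so by Markov's inequality G has no triangles w.h.p.

E[X] ≈ 0.00325; in regime p = Θ(1/n^{3/2}) E[X] tends to 0 (below the triangle threshold p ~ 1/n).


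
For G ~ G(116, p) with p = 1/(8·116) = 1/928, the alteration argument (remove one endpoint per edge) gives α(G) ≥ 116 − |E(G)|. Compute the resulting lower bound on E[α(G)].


E[|E(G)|] = C(116, 2)·p = 6670 · (1/928) = 115/16.
E[α(G)] ≥ n − E[|E(G)|] = 116 − 115/16 = 1741/16.
Numerically: ≈ 108.81250.
(This is only a lower bound; the true E[α(G)] may be larger.)

E[α(G)] ≥ 1741/16 ≈ 108.81250.


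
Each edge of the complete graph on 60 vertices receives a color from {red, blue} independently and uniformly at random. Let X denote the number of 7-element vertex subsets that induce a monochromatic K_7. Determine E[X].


Let X = Σ_S X_S over the C(60, 7) = 386206920 subsets S of size 7, where X_S = 1 if the K_7 on S is monochromatic.
For a fixed S, the K_7 on S has C(7, 2) = 21 edges. P[all 21 edges red] = (1/2)^21, and likewise for blue, so P[monochromatic] = 2·(1/2)^21 = 2^{1 − 21} = 1/1048576.
By linearity: E[X] = C(60, 7) · 2^{1 − 21} = 386206920 · 1/1048576 = 48275865/131072.
Numerically: E[X] ≈ 368.316.

E[X] = C(60,7)·2^(1−C(7,2)) = 48275865/131072 ≈ 368.316.


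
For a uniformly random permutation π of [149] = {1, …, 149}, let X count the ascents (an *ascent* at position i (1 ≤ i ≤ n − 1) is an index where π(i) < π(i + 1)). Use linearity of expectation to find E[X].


Write X = Σ X_I over i = 1, …, 148, with X_I the indicator of one ascent.
There are 148 indicators.
For each fixed i, the pair (π(i), π(i+1)) is a uniformly random ordered pair of distinct values from {1, …, 149}; by symmetry P[π(i) < π(i+1)] = 1/2.
By linearity: E[X] = 148 · (1/2) = (149 − 1) · (1/2) = 74 ≈ 74.000000.

E[X] = 74 = 74.000000.


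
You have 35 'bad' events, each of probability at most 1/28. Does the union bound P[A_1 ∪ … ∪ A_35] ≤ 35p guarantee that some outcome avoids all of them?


Union bound: P[∪_{i=1}^{35} A_i] ≤ Σ_i P[A_i] ≤ 35·p = 35·(1/28) = 5/4.
Numerically: 5/4 ≈ 1.250000.
Is 5/4 < 1? NO.
Since the bound 5/4 is ≥ 1, the union bound is uninformative here; it does NOT by itself certify existence.

35·p = 5/4 ≈ 1.250000; existence NOT certified by the union bound.


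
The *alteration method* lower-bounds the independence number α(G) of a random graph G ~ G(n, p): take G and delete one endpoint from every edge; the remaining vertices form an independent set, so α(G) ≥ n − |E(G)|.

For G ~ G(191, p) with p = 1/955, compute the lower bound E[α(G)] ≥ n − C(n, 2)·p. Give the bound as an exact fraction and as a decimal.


E[|E(G)|] = C(191, 2)·p = 18145 · (1/955) = 19.
E[α(G)] ≥ n − E[|E(G)|] = 191 − 19 = 172.
Numerically: ≈ 172.000000.
(This is only a lower bound; the true E[α(G)] may be larger.)

E[α(G)] ≥ 172 ≈ 172.000000.


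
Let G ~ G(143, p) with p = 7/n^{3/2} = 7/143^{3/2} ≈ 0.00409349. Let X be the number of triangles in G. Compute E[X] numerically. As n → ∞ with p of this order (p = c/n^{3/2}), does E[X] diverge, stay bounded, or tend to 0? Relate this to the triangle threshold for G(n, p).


Number of potential triangles: C(143, 3) = 477191.
Each occurs with probability p³ ≈ (0.00409349)³ ≈ 6.85933402e-08.
By linearity: E[X] = C(143, 3)·p³ ≈ 477191 · 6.85933402e-08 ≈ 0.032732.
Since α = 3/2 > 1, p = c/n^{3/2} = o(1/n) is below the triangle threshold p ~ 1/n. Asymptotically E[X] ~ (c³/6)·n^{3(1−α)} = (7³/6)·n^{-1.5} → 0, so by Markov's inequality G has no triangles w.h.p.

E[X] ≈ 0.032732; in regime p = Θ(1/n^{3/2}) E[X] tends to 0 (below the triangle threshold p ~ 1/n).


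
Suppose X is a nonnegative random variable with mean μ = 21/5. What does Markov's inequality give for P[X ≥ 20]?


μ = E[X] = 21/5, a = 20.
Markov: P[X ≥ 20] ≤ μ/a = (21/5)/20 = 21/100.
Numerically: ≈ 0.210.
(Since a = 20 > μ = 4.200, the bound 21/100 is < 1 and informative.)

P[X ≥ 20] ≤ 21/100 ≈ 0.210.


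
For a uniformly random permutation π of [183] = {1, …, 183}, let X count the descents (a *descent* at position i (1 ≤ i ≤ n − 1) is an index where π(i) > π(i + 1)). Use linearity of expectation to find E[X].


Write X = Σ X_I over i = 1, …, 182, with X_I the indicator of one descent.
There are 182 indicators.
For each fixed i, the pair (π(i), π(i+1)) is a uniformly random ordered pair of distinct values from {1, …, 183}; by symmetry P[π(i) > π(i+1)] = 1/2.
By linearity: E[X] = 182 · (1/2) = (183 − 1) · (1/2) = 91 ≈ 91.00000.

E[X] = 91 = 91.00000.


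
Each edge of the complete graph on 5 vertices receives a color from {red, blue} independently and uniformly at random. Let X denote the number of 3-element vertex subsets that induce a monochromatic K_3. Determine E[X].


Let X = Σ_S X_S over the C(5, 3) = 10 subsets S of size 3, where X_S = 1 if the K_3 on S is monochromatic.
For a fixed S, the K_3 on S has C(3, 2) = 3 edges. P[all 3 edges red] = (1/2)^3, and likewise for blue, so P[monochromatic] = 2·(1/2)^3 = 2^{1 − 3} = 1/4.
By linearity of expectation: E[X] = C(5, 3) · 2^{1 − 3} = 10 · 1/4 = 5/2.
Numerically: E[X] ≈ 2.5000.

E[X] = C(5,3)·2^(1−C(3,2)) = 5/2 ≈ 2.5000.


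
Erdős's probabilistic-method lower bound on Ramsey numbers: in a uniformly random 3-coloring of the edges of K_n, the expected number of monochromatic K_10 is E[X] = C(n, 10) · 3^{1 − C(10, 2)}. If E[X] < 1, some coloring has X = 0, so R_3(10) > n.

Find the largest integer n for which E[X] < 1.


We need C(n, 10) · 3^{1 − 45} < 1, i.e. C(n, 10) < 3^{45 − 1} = 984770902183611232881.
Check values of n near the boundary:
  n = 568: C(568, 10) = 889446337783744949208; 889446337783744949208 < 984770902183611232881? YES
  n = 569: C(569, 10) = 905357721286137524328; 905357721286137524328 < 984770902183611232881? YES
  n = 570: C(570, 10) = 921524823451961408691; 921524823451961408691 < 984770902183611232881? YES
  n = 571: C(571, 10) = 937951290893172842001; 937951290893172842001 < 984770902183611232881? YES
  n = 572: C(572, 10) = 954640815642161682606; 954640815642161682606 < 984770902183611232881? YES
  n = 573: C(573, 10) = 971597135635805762226; 971597135635805762226 < 984770902183611232881? YES
  n = 574: C(574, 10) = 988824035203816502691; 988824035203816502691 < 984770902183611232881? NO
The largest n with C(n, 10) < 984770902183611232881 is n = 573 (where E[X] = 35985079097622435638/36472996377170786403 ≈ 0.9866). Hence R_3(10) > 573, i.e. R_3(10) ≥ 574.

Largest n = 573; hence R_3(10) > 573.


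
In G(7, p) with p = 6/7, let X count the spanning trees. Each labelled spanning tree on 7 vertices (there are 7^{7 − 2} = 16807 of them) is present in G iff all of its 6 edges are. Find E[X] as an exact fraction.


K_7 has 7^{7 − 2} = 16807 labelled spanning trees.
For each such spanning tree H, let X_H = 1 if all 6 edges of H are present in G. Then P[X_H = 1] = p^{6} = (6/7)^{6} = 46656/117649.
By linearity: E[X] = Σ_H E[X_H] = 16807 · p^{6} = 16807 · 46656/117649 = 46656/7.
Numerically: E[X] ≈ 6665.14.

E[X] = 16807 · (6/7)^{6} = 46656/7 ≈ 6665.14.


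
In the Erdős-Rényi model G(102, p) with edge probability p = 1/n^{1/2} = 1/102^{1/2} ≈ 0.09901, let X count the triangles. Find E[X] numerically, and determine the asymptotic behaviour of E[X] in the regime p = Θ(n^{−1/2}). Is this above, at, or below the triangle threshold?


Number of potential triangles: C(102, 3) = 171700.
Each occurs with probability p³ ≈ (0.09901)³ ≈ 9.707329e-04.
By linearity: E[X] = C(102, 3)·p³ ≈ 171700 · 9.707329e-04 ≈ 166.6748.
Since α = 1/2 < 1, p = c/n^{1/2} ≫ 1/n is above the triangle threshold p ~ 1/n. Asymptotically E[X] ~ (c³/6)·n^{3(1−α)} = (1³/6)·n^{1.5} → ∞; triangles are abundant w.h.p.

E[X] ≈ 166.6748; in regime p = Θ(1/n^{1/2}) E[X] diverges (above the triangle threshold p ~ 1/n).


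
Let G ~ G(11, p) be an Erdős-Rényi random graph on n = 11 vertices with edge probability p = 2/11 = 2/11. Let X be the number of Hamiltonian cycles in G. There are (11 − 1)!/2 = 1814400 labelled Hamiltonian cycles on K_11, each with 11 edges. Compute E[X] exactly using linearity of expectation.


K_11 has (11 − 1)!/2 = 1814400 labelled Hamiltonian cycles.
For each such Hamiltonian cycle H, let X_H = 1 if all 11 edges of H are present in G. Then P[X_H = 1] = p^{11} = (2/11)^{11} = 2048/285311670611.
Summing the indicators: E[X] = Σ_H E[X_H] = 1814400 · p^{11} = 1814400 · 2048/285311670611 = 3715891200/285311670611.
Numerically: E[X] ≈ 0.013.

E[X] = 1814400 · (2/11)^{11} = 3715891200/285311670611 ≈ 0.013.


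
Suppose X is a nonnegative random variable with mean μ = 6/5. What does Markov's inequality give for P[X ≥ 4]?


μ = E[X] = 6/5, a = 4.
Markov: P[X ≥ 4] ≤ μ/a = (6/5)/4 = 3/10.
Numerically: ≈ 0.300.
(Since a = 4 > μ = 1.200, the bound 3/10 is < 1 and informative.)

P[X ≥ 4] ≤ 3/10 ≈ 0.300.


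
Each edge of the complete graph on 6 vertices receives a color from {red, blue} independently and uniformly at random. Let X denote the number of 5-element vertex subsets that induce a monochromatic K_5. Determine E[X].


Let X = Σ_S X_S over the C(6, 5) = 6 subsets S of size 5, where X_S = 1 if the K_5 on S is monochromatic.
For a fixed S, the K_5 on S has C(5, 2) = 10 edges. P[all 10 edges red] = (1/2)^10, and likewise for blue, so P[monochromatic] = 2·(1/2)^10 = 2^{1 − 10} = 1/512.
By linearity of expectation: E[X] = C(6, 5) · 2^{1 − 10} = 6 · 1/512 = 3/256.
Numerically: E[X] ≈ 0.0117.

E[X] = C(6,5)·2^(1−C(5,2)) = 3/256 ≈ 0.0117.


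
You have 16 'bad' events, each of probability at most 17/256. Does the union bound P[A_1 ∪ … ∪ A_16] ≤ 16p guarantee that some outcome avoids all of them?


Union bound: P[∪_{i=1}^{16} A_i] ≤ Σ_i P[A_i] ≤ 16·p = 16·(17/256) = 17/16.
Numerically: 17/16 ≈ 1.0625000.
Is 17/16 < 1? NO.
Since the bound 17/16 is ≥ 1, the union bound is uninformative here; it does NOT by itself certify existence.

16·p = 17/16 ≈ 1.0625000; existence NOT certified by the union bound.


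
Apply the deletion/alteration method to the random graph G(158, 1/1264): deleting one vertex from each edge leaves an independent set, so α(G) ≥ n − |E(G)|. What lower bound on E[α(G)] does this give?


E[|E(G)|] = C(158, 2)·p = 12403 · (1/1264) = 157/16.
E[α(G)] ≥ n − E[|E(G)|] = 158 − 157/16 = 2371/16.
Numerically: ≈ 148.188.
(This is only a lower bound; the true E[α(G)] may be larger.)

E[α(G)] ≥ 2371/16 ≈ 148.188.


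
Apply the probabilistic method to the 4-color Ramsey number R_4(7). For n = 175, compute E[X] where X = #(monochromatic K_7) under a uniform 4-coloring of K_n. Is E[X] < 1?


E[X] = C(175, 7) · 4^{1 − 21} = 883208107275 · 4^{−20} = 883208107275/1099511627776.
As a reduced fraction: E[X] = 883208107275/1099511627776 ≈ 0.8032731.
Is E[X] < 1? YES.
Since E[X] < 1, there exists a 4-coloring of K_{175} with no monochromatic K_7; hence R_4(7) > 175.

E[X] = 883208107275/1099511627776 ≈ 0.8032731; E[X] < 1, so R_4(7) > 175.


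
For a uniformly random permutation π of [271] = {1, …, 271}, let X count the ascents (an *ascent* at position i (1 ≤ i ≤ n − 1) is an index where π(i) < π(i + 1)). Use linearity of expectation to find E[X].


Write X = Σ X_I over i = 1, …, 270, with X_I the indicator of one ascent.
There are 270 indicators.
For each fixed i, the pair (π(i), π(i+1)) is a uniformly random ordered pair of distinct values from {1, …, 271}; by symmetry P[π(i) < π(i+1)] = 1/2.
By linearity: E[X] = 270 · (1/2) = (271 − 1) · (1/2) = 135 ≈ 135.000.

E[X] = 135 = 135.000.


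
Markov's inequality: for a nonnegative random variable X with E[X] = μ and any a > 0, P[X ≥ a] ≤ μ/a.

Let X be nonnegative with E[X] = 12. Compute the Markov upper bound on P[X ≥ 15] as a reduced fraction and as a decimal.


μ = E[X] = 12, a = 15.
Markov: P[X ≥ 15] ≤ μ/a = (12)/15 = 4/5.
Numerically: ≈ 0.800.
(Since a = 15 > μ = 12.000, the bound 4/5 is < 1 and informative.)

P[X ≥ 15] ≤ 4/5 ≈ 0.800.


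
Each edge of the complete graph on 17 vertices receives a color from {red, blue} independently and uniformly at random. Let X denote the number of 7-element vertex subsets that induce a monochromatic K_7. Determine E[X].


Let X = Σ_S X_S over the C(17, 7) = 19448 subsets S of size 7, where X_S = 1 if the K_7 on S is monochromatic.
For a fixed S, the K_7 on S has C(7, 2) = 21 edges. P[all 21 edges red] = (1/2)^21, and likewise for blue, so P[monochromatic] = 2·(1/2)^21 = 2^{1 − 21} = 1/1048576.
By linearity of expectation: E[X] = C(17, 7) · 2^{1 − 21} = 19448 · 1/1048576 = 2431/131072.
Numerically: E[X] ≈ 0.01855.

E[X] = C(17,7)·2^(1−C(7,2)) = 2431/131072 ≈ 0.01855.


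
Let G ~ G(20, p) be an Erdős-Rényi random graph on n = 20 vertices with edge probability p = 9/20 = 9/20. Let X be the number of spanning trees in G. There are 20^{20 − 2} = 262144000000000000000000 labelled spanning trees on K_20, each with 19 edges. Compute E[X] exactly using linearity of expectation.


K_20 has 20^{20 − 2} = 262144000000000000000000 labelled spanning trees.
For each such spanning tree H, let X_H = 1 if all 19 edges of H are present in G. Then P[X_H = 1] = p^{19} = (9/20)^{19} = 1350851717672992089/5242880000000000000000000.
Summing the indicators: E[X] = Σ_H E[X_H] = 262144000000000000000000 · p^{19} = 262144000000000000000000 · 1350851717672992089/5242880000000000000000000 = 1350851717672992089/20.
Numerically: E[X] ≈ 6.75e+16.

E[X] = 262144000000000000000000 · (9/20)^{19} = 1350851717672992089/20 ≈ 6.75e+16.
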